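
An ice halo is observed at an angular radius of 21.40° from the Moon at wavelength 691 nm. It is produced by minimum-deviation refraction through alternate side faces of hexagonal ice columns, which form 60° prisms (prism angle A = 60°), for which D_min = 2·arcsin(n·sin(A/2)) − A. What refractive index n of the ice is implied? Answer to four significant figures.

Rearranging: n = sin((D_min + A)/2) / sin(A/2).
(D_min + A)/2 = (21.40° + 60°)/2 = 40.700°.
n = sin 40.700° / sin 30° = 0.6521 / 0.5000 = 1.3042.

1.304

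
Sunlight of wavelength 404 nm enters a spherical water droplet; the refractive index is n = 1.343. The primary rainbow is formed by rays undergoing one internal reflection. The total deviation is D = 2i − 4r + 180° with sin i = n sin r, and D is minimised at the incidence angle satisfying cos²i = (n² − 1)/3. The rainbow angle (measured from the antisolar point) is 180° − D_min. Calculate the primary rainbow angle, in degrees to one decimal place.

cos²i = (1.80365 − 1)/3 = 0.26788; i = arccos(0.51757) = 58.830°.
sin r = sin 58.830°/1.343 = 0.63711; r = 39.577°.
D_min = 2·58.830° − 4·39.577° + 180° = 139.354°.
Rainbow angle = 180° − D_min = 40.646°.

40.6°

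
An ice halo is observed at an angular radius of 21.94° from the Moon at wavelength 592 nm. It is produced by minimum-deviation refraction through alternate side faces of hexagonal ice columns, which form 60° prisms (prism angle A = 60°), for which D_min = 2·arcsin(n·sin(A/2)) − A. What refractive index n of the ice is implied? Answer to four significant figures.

Rearranging: n = sin((D_min + A)/2) / sin(A/2).
(D_min + A)/2 = (21.94° + 60°)/2 = 40.970°.
n = sin 40.970° / sin 30° = 0.6557 / 0.5000 = 1.3113.

1.311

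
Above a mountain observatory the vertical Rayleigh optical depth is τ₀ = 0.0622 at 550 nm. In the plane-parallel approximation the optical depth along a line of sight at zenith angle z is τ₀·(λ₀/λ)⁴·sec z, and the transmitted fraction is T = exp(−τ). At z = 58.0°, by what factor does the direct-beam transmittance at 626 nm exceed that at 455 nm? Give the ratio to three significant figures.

1.20

Airmass: sec 58.0° = 1.8871.
τ(626 nm) = 0.0622 × (550/626)⁴ × 1.8871 = 0.0622 × 0.5959 × 1.8871 = 0.0699.
τ(455 nm) = 0.0622 × (550/455)⁴ × 1.8871 = 0.0622 × 2.1350 × 1.8871 = 0.2506.
T(626)/T(455) = exp(τ_B − τ_A) = exp(0.1807) = 1.1980.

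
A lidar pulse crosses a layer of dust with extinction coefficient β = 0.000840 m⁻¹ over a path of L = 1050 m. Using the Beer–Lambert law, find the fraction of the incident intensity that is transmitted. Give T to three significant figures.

τ = β·L = 0.000840 × 1050 = 0.8820.
T = exp(−0.8820) = 0.4140.

0.414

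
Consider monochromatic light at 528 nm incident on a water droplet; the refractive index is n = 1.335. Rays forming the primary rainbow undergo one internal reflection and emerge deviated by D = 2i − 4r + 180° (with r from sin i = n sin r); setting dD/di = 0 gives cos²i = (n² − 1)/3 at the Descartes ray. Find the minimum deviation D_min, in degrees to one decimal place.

138.2°

cos²i = (1.78222 − 1)/3 = 0.26074; i = arccos(0.51063) = 59.294°.
sin r = sin 59.294°/1.335 = 0.64405; r = 40.094°.
D_min = 2·59.294° − 4·40.094° + 180° = 138.212°.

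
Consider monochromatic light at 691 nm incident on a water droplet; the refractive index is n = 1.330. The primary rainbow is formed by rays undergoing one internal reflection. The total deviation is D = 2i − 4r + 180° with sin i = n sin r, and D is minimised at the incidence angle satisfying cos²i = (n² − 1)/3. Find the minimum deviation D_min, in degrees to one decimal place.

cos²i = (1.76890 − 1)/3 = 0.25630; i = arccos(0.50626) = 59.585°.
sin r = sin 59.585°/1.330 = 0.64841; r = 40.422°.
D_min = 2·59.585° − 4·40.422° + 180° = 137.484°.

137.5°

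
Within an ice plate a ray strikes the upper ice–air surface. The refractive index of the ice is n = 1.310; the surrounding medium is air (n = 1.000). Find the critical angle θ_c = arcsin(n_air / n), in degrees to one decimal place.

sin θ_c = n_air / n = 1.000 / 1.310 = 0.7634.
θ_c = arcsin(0.7634) = 49.76°.

49.8°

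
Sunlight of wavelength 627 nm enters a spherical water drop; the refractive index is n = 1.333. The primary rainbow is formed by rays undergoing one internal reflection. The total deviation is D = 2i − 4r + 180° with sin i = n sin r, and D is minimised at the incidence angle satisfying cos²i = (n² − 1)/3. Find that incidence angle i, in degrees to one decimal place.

59.4°

cos²i = (1.333² − 1)/3 = (1.77689 − 1)/3 = 0.25896.
cos i = 0.50888, so i = 59.410°.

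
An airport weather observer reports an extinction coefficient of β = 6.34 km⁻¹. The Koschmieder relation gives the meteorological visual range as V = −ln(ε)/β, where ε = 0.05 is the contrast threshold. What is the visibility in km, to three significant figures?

0.473 km

V = −ln(0.05) / 6.34 = 2.996 / 6.34 = 0.4725 km.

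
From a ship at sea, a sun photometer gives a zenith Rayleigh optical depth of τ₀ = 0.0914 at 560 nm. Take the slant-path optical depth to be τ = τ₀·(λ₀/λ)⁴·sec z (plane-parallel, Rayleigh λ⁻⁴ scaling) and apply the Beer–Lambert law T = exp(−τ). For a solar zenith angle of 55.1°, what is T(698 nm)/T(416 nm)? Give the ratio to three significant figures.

1.58

Airmass: sec 55.1° = 1.7478.
τ(698 nm) = 0.0914 × (560/698)⁴ × 1.7478 = 0.0914 × 0.4143 × 1.7478 = 0.0662.
τ(416 nm) = 0.0914 × (560/416)⁴ × 1.7478 = 0.0914 × 3.2838 × 1.7478 = 0.5246.
T(698)/T(416) = exp(τ_B − τ_A) = exp(0.4584) = 1.5815.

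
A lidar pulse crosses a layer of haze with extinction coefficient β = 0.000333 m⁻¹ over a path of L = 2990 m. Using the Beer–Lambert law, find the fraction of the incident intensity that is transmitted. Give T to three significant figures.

0.369

τ = β·L = 0.000333 × 2990 = 0.9957.
T = exp(−0.9957) = 0.3695.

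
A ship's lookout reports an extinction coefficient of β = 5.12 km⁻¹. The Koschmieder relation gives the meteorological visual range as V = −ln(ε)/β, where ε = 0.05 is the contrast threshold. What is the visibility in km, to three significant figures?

V = −ln(0.05) / 5.12 = 2.996 / 5.12 = 0.5851 km.

0.585 km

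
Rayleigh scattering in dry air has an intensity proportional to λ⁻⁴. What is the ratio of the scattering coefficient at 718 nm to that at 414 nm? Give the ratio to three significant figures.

0.111

Rayleigh scattering ∝ λ⁻⁴, so the ratio of coefficients is the inverse fourth power of the wavelength ratio.
σ(718)/σ(414) = (414/718)⁴ = (0.5766)⁴ = 0.1105.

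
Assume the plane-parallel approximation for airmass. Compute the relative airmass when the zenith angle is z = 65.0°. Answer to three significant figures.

2.37

X = sec z = 1/cos 65.0° = 1/0.4226 = 2.3662.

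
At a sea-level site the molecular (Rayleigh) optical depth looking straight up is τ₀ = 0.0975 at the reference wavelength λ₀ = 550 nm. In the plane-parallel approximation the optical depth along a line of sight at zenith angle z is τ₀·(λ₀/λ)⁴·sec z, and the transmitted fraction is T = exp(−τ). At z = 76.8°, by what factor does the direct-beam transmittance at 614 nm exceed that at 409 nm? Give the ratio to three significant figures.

3.07

Airmass: sec 76.8° = 4.3792.
τ(614 nm) = 0.0975 × (550/614)⁴ × 4.3792 = 0.0975 × 0.6438 × 4.3792 = 0.2749.
τ(409 nm) = 0.0975 × (550/409)⁴ × 4.3792 = 0.0975 × 3.2701 × 4.3792 = 1.3962.
T(614)/T(409) = exp(τ_B − τ_A) = exp(1.1213) = 3.0689.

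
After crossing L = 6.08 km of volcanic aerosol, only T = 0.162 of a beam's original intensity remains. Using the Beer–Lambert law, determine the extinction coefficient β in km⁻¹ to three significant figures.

Beer–Lambert: T = exp(−βL) ⇒ β = −ln(T)/L = −ln(0.162)/6.08 = 1.8202/6.08 = 0.2994 km⁻¹.

0.299 km⁻¹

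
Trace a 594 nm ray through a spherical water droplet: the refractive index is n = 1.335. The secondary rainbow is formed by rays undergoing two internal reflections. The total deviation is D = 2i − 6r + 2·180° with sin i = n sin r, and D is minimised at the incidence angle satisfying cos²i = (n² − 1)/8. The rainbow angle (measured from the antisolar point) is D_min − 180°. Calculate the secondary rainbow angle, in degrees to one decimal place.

cos²i = (1.78222 − 1)/8 = 0.09778; i = arccos(0.31269) = 71.778°.
sin r = sin 71.778°/1.335 = 0.71150; r = 45.357°.
D_min = 2·71.778° − 6·45.357° + 360° = 231.414°.
Rainbow angle = D_min − 180° = 51.414°.

51.4°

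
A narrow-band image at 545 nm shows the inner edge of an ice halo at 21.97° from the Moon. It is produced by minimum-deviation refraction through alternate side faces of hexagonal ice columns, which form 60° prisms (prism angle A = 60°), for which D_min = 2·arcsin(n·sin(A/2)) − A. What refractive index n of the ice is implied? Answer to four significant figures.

1.312

Rearranging: n = sin((D_min + A)/2) / sin(A/2).
(D_min + A)/2 = (21.97° + 60°)/2 = 40.985°.
n = sin 40.985° / sin 30° = 0.6559 / 0.5000 = 1.3117.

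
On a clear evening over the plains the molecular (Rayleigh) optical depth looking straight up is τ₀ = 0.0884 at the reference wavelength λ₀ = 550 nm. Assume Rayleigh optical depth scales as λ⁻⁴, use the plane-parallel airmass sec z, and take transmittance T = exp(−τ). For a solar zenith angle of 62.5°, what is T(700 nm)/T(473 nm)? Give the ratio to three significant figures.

Airmass: sec 62.5° = 2.1657.
τ(700 nm) = 0.0884 × (550/700)⁴ × 2.1657 = 0.0884 × 0.3811 × 2.1657 = 0.0730.
τ(473 nm) = 0.0884 × (550/473)⁴ × 2.1657 = 0.0884 × 1.8281 × 2.1657 = 0.3500.
T(700)/T(473) = exp(τ_B − τ_A) = exp(0.2770) = 1.3192.

1.32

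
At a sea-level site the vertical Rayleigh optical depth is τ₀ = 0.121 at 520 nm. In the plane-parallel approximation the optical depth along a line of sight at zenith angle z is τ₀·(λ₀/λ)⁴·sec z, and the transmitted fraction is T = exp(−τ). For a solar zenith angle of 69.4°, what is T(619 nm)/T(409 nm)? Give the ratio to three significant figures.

Airmass: sec 69.4° = 2.8422.
τ(619 nm) = 0.121 × (520/619)⁴ × 2.8422 = 0.121 × 0.4980 × 2.8422 = 0.1713.
τ(409 nm) = 0.121 × (520/409)⁴ × 2.8422 = 0.121 × 2.6129 × 2.8422 = 0.8986.
T(619)/T(409) = exp(τ_B − τ_A) = exp(0.7273) = 2.0695.

2.07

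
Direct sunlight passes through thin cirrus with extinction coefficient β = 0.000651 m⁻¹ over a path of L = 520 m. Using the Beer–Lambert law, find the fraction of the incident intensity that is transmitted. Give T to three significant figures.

0.713

τ = β·L = 0.000651 × 520 = 0.3385.
T = exp(−0.3385) = 0.7128.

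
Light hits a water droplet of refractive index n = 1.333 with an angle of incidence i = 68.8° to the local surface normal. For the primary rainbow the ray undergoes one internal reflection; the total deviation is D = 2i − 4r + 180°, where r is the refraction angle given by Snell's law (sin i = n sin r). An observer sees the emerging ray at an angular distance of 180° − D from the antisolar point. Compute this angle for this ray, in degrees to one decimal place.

sin r = sin 68.8° / 1.333 = 0.9323/1.333 = 0.6994; r = 44.38°.
D = 2·68.8° − 4·44.38° + 180° = 137.60° − 177.52° + 180° = 140.08°.
Angle from antisolar point = 180° − D = 39.92°.

39.9°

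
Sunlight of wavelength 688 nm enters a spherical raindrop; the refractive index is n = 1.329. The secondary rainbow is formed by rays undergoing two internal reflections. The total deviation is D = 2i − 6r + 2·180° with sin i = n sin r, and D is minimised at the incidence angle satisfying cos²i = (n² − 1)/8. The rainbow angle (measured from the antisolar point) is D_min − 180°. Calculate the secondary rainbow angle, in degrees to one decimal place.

49.8°

cos²i = (1.76624 − 1)/8 = 0.09578; i = arccos(0.30948) = 71.972°.
sin r = sin 71.972°/1.329 = 0.71550; r = 45.685°.
D_min = 2·71.972° − 6·45.685° + 360° = 229.837°.
Rainbow angle = D_min − 180° = 49.837°.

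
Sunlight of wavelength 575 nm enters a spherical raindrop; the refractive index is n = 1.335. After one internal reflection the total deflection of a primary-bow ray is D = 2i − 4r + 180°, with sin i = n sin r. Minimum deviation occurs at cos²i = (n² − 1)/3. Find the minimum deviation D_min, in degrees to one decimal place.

cos²i = (1.78222 − 1)/3 = 0.26074; i = arccos(0.51063) = 59.294°.
sin r = sin 59.294°/1.335 = 0.64405; r = 40.094°.
D_min = 2·59.294° − 4·40.094° + 180° = 138.212°.

138.2°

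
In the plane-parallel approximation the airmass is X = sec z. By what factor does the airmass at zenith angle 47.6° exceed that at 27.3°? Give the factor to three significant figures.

1.32

X(47.6°)/X(27.3°) = sec 47.6° / sec 27.3° = cos 27.3° / cos 47.6° = 0.8886/0.6743 = 1.3178.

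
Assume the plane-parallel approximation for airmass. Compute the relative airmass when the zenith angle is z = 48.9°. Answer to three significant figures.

1.52

X = sec z = 1/cos 48.9° = 1/0.6574 = 1.5212.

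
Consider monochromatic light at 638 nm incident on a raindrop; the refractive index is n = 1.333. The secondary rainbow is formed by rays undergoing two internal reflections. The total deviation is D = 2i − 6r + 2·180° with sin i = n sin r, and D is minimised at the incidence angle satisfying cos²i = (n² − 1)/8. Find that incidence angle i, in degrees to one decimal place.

cos²i = (1.333² − 1)/8 = (1.77689 − 1)/8 = 0.09711.
cos i = 0.31163, so i = 71.843°.

71.8°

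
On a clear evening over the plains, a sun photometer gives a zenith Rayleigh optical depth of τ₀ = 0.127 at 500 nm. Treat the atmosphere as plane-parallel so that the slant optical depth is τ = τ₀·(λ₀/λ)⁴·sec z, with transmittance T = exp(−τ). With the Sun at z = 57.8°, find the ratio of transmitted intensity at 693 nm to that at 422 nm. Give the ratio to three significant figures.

1.50

Airmass: sec 57.8° = 1.8766.
τ(693 nm) = 0.127 × (500/693)⁴ × 1.8766 = 0.127 × 0.2710 × 1.8766 = 0.0646.
τ(422 nm) = 0.127 × (500/422)⁴ × 1.8766 = 0.127 × 1.9707 × 1.8766 = 0.4697.
T(693)/T(422) = exp(τ_B − τ_A) = exp(0.4051) = 1.4995.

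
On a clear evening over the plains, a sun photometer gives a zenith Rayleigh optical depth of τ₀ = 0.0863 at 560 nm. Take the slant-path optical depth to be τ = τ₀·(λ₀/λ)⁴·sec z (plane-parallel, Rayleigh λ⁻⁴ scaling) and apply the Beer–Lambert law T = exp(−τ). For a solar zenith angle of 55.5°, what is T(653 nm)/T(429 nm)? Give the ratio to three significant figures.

1.43

Airmass: sec 55.5° = 1.7655.
τ(653 nm) = 0.0863 × (560/653)⁴ × 1.7655 = 0.0863 × 0.5409 × 1.7655 = 0.0824.
τ(429 nm) = 0.0863 × (560/429)⁴ × 1.7655 = 0.0863 × 2.9035 × 1.7655 = 0.4424.
T(653)/T(429) = exp(τ_B − τ_A) = exp(0.3600) = 1.4333.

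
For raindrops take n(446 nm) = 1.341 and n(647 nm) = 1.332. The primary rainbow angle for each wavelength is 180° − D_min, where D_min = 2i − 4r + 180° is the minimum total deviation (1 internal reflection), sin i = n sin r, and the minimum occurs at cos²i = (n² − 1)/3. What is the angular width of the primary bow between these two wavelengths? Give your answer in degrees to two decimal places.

1.29°

At 446 nm (n = 1.341): cos²i = 0.26609 → i = 58.946°, r = 39.705°, D_min = 139.071°, rainbow angle = 40.929°.
At 647 nm (n = 1.332): cos²i = 0.25807 → i = 59.469°, r = 40.290°, D_min = 137.776°, rainbow angle = 42.224°.
Angular width = |40.929° − 42.224°| = 1.295°.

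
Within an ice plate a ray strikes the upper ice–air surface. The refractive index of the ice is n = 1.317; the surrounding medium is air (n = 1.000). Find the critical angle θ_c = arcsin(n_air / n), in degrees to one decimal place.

sin θ_c = n_air / n = 1.000 / 1.317 = 0.7593.
θ_c = arcsin(0.7593) = 49.40°.

49.4°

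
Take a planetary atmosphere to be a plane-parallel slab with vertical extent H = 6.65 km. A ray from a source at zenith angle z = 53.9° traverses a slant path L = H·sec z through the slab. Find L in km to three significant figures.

sec z = 1/cos 53.9° = 1.6972.
L = 6.65 × 1.6972 = 11.287 km.

11.3 km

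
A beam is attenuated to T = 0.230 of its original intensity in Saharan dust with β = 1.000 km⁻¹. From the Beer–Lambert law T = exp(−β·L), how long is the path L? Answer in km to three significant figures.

1.47 km

Beer–Lambert: T = exp(−βL) ⇒ L = −ln(T)/β = −ln(0.230)/1.000 = 1.4697/1.000 = 1.47 km.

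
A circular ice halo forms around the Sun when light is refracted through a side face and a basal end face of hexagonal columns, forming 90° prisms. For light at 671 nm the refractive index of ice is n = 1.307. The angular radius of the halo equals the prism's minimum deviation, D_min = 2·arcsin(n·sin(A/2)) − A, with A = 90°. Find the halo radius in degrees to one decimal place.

45.1°

n·sin(A/2) = 1.307 × sin 45° = 1.307 × 0.7071 = 0.9242.
D_min = 2·arcsin(0.9242) − 90° = 2 × 67.546° − 90° = 45.093°.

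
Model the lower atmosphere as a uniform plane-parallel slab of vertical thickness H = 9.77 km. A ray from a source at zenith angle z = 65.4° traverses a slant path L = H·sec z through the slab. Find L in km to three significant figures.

23.5 km

sec z = 1/cos 65.4° = 2.4022.
L = 9.77 × 2.4022 = 23.470 km.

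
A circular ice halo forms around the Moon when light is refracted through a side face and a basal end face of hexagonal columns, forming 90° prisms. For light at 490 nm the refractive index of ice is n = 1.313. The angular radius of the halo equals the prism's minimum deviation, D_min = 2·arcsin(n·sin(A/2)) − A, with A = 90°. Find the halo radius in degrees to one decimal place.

46.4°

n·sin(A/2) = 1.313 × sin 45° = 1.313 × 0.7071 = 0.9284.
D_min = 2·arcsin(0.9284) − 90° = 2 × 68.192° − 90° = 46.383°.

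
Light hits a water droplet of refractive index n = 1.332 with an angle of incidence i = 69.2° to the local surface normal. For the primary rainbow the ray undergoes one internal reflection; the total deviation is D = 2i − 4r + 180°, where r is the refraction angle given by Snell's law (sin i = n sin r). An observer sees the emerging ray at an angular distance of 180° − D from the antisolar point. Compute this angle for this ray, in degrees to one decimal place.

sin r = sin 69.2° / 1.332 = 0.9348/1.332 = 0.7018; r = 44.57°.
D = 2·69.2° − 4·44.57° + 180° = 138.40° − 178.29° + 180° = 140.11°.
Angle from antisolar point = 180° − D = 39.89°.

39.9°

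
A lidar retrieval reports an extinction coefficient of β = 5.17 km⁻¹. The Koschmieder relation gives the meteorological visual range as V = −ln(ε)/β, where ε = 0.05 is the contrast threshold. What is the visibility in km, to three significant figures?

V = −ln(0.05) / 5.17 = 2.996 / 5.17 = 0.5794 km.

0.579 km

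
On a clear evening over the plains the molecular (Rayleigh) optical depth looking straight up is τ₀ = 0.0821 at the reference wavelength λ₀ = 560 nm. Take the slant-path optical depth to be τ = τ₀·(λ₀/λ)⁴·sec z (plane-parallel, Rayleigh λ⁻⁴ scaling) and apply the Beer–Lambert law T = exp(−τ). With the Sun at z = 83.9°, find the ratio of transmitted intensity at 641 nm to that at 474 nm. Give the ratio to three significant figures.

Airmass: sec 83.9° = 9.4105.
τ(641 nm) = 0.0821 × (560/641)⁴ × 9.4105 = 0.0821 × 0.5825 × 9.4105 = 0.4501.
τ(474 nm) = 0.0821 × (560/474)⁴ × 9.4105 = 0.0821 × 1.9482 × 9.4105 = 1.5052.
T(641)/T(474) = exp(τ_B − τ_A) = exp(1.0551) = 2.8724.

2.87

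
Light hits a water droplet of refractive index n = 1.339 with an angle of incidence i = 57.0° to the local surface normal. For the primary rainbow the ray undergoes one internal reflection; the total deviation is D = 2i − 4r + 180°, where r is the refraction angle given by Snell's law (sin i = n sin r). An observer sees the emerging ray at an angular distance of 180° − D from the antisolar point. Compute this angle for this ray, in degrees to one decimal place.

41.1°

sin r = sin 57.0° / 1.339 = 0.8387/1.339 = 0.6263; r = 38.78°.
D = 2·57.0° − 4·38.78° + 180° = 114.00° − 155.12° + 180° = 138.88°.
Angle from antisolar point = 180° − D = 41.12°.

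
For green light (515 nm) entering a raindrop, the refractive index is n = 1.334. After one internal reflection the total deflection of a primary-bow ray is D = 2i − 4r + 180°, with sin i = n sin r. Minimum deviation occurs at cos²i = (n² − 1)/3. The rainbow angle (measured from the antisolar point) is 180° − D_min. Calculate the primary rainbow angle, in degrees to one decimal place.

41.9°

cos²i = (1.77956 − 1)/3 = 0.25985; i = arccos(0.50976) = 59.352°.
sin r = sin 59.352°/1.334 = 0.64492; r = 40.159°.
D_min = 2·59.352° − 4·40.159° + 180° = 138.067°.
Rainbow angle = 180° − D_min = 41.933°.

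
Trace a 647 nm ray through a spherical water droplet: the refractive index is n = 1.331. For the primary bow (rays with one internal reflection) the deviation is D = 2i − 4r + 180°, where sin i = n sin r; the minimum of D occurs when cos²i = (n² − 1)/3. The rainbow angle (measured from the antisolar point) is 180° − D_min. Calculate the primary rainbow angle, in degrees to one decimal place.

cos²i = (1.77156 − 1)/3 = 0.25719; i = arccos(0.50714) = 59.527°.
sin r = sin 59.527°/1.331 = 0.64753; r = 40.356°.
D_min = 2·59.527° − 4·40.356° + 180° = 137.630°.
Rainbow angle = 180° − D_min = 42.370°.

42.4°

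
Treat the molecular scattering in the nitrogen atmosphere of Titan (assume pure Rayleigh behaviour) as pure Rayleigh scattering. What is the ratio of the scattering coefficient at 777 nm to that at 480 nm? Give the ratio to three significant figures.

Rayleigh scattering ∝ λ⁻⁴, so the ratio of coefficients is the inverse fourth power of the wavelength ratio.
σ(777)/σ(480) = (480/777)⁴ = (0.6178)⁴ = 0.1456.

0.146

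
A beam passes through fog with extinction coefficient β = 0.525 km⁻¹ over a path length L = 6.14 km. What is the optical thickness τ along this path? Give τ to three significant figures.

τ = β·L = 0.525 × 6.14 = 3.2235.

3.22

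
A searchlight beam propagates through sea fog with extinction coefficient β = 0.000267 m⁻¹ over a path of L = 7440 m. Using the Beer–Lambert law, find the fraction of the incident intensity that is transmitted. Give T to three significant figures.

τ = β·L = 0.000267 × 7440 = 1.9865.
T = exp(−1.9865) = 0.1372.

0.137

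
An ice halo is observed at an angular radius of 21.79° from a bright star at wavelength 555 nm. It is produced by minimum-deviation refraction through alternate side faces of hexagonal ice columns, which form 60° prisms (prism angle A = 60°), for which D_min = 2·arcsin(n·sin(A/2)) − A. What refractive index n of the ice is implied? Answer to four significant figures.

Rearranging: n = sin((D_min + A)/2) / sin(A/2).
(D_min + A)/2 = (21.79° + 60°)/2 = 40.895°.
n = sin 40.895° / sin 30° = 0.6547 / 0.5000 = 1.3093.

1.309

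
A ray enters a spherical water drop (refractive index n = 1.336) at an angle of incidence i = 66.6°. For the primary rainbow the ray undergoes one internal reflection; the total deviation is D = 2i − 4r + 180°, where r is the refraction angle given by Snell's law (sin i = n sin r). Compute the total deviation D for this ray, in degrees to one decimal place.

139.6°

sin r = sin 66.6° / 1.336 = 0.9178/1.336 = 0.6869; r = 43.39°.
D = 2·66.6° − 4·43.39° + 180° = 133.20° − 173.55° + 180° = 139.65°.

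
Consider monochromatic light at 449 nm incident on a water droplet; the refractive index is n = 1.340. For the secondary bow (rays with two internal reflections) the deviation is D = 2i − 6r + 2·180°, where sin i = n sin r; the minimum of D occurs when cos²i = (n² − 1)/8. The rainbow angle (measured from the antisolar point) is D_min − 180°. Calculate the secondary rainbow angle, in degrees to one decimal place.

52.7°

cos²i = (1.79560 − 1)/8 = 0.09945; i = arccos(0.31536) = 71.618°.
sin r = sin 71.618°/1.340 = 0.70819; r = 45.088°.
D_min = 2·71.618° − 6·45.088° + 360° = 232.709°.
Rainbow angle = D_min − 180° = 52.709°.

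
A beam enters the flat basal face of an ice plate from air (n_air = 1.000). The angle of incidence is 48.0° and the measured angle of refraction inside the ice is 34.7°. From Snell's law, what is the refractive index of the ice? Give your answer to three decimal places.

n = sin θ_i / sin θ_r = sin 48.0° / sin 34.7° = 0.7431 / 0.5693 = 1.3054.

1.305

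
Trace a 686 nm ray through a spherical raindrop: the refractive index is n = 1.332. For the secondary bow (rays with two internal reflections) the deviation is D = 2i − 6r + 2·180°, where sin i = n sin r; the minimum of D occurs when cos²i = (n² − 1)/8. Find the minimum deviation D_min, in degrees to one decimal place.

cos²i = (1.77422 − 1)/8 = 0.09678; i = arccos(0.31109) = 71.875°.
sin r = sin 71.875°/1.332 = 0.71350; r = 45.520°.
D_min = 2·71.875° − 6·45.520° + 360° = 230.628°.

230.6°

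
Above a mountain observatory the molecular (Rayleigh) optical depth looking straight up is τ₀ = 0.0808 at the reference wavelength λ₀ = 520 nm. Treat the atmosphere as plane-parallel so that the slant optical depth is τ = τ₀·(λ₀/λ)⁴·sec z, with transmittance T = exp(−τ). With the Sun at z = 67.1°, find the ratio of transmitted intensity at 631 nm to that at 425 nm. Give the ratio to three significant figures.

Airmass: sec 67.1° = 2.5699.
τ(631 nm) = 0.0808 × (520/631)⁴ × 2.5699 = 0.0808 × 0.4612 × 2.5699 = 0.0958.
τ(425 nm) = 0.0808 × (520/425)⁴ × 2.5699 = 0.0808 × 2.2411 × 2.5699 = 0.4654.
T(631)/T(425) = exp(τ_B − τ_A) = exp(0.3696) = 1.4471.

1.45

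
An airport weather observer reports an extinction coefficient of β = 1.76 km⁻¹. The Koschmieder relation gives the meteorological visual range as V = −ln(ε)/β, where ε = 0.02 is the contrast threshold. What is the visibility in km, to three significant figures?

V = −ln(0.02) / 1.76 = 3.912 / 1.76 = 2.2227 km.

2.22 km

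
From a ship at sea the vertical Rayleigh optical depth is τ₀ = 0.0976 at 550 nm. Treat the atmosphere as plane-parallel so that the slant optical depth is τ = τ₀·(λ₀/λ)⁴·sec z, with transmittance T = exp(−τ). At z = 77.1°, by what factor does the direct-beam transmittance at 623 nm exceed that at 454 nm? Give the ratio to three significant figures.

1.97

Airmass: sec 77.1° = 4.4793.
τ(623 nm) = 0.0976 × (550/623)⁴ × 4.4793 = 0.0976 × 0.6074 × 4.4793 = 0.2656.
τ(454 nm) = 0.0976 × (550/454)⁴ × 4.4793 = 0.0976 × 2.1539 × 4.4793 = 0.9416.
T(623)/T(454) = exp(τ_B − τ_A) = exp(0.6761) = 1.9662.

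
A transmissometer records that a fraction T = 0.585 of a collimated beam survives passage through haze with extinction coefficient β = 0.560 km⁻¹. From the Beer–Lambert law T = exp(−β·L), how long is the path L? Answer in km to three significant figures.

Beer–Lambert: T = exp(−βL) ⇒ L = −ln(T)/β = −ln(0.585)/0.560 = 0.5361/0.560 = 0.9574 km.

0.957 km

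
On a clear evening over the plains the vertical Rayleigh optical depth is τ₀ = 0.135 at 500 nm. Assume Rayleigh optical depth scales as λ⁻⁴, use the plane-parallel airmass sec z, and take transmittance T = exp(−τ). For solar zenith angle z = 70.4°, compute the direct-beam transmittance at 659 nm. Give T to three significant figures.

sec 70.4° = 2.9811.
τ = 0.135 × (500/659)⁴ × 2.9811 = 0.135 × 0.3314 × 2.9811 = 0.1334.
T = exp(−0.1334) = 0.8751.

0.875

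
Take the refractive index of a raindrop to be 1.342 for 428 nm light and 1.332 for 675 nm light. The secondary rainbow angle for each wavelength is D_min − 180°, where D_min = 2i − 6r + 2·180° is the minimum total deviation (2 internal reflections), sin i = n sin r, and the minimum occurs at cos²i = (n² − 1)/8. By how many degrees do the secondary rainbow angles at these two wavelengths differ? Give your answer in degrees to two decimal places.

2.59°

At 428 nm (n = 1.342): cos²i = 0.10012 → i = 71.554°, r = 44.981°, D_min = 233.222°, rainbow angle = 53.222°.
At 675 nm (n = 1.332): cos²i = 0.09678 → i = 71.875°, r = 45.520°, D_min = 230.628°, rainbow angle = 50.628°.
Angular width = |53.222° − 50.628°| = 2.594°.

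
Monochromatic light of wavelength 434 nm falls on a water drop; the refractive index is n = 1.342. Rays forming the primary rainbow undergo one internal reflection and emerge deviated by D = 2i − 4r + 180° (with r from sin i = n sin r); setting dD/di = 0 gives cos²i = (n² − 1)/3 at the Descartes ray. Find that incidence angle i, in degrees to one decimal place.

58.9°

cos²i = (1.342² − 1)/3 = (1.80096 − 1)/3 = 0.26699.
cos i = 0.51671, so i = 58.888°.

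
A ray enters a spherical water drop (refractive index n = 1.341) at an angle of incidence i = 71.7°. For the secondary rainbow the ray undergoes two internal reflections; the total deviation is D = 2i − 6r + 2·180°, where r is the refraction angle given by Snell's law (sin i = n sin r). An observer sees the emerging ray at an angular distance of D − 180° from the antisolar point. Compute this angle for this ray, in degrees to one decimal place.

sin r = sin 71.7° / 1.341 = 0.9494/1.341 = 0.7080; r = 45.07°.
D = 2·71.7° − 6·45.07° + 2·180° = 143.40° − 270.43° + 360° = 232.97°.
Angle from antisolar point = D − 180° = 52.97°.

53.0°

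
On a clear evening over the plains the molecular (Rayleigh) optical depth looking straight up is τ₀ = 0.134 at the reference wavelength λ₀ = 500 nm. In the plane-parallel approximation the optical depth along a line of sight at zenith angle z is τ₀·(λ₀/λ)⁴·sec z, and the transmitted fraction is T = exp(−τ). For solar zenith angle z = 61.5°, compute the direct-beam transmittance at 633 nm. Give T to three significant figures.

0.896

sec 61.5° = 2.0957.
τ = 0.134 × (500/633)⁴ × 2.0957 = 0.134 × 0.3893 × 2.0957 = 0.1093.
T = exp(−0.1093) = 0.8964.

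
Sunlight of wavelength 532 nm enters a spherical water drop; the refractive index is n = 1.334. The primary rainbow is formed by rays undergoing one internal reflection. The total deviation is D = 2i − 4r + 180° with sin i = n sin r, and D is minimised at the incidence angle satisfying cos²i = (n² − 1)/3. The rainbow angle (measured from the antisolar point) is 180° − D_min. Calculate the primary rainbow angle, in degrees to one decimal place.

41.9°

cos²i = (1.77956 − 1)/3 = 0.25985; i = arccos(0.50976) = 59.352°.
sin r = sin 59.352°/1.334 = 0.64492; r = 40.159°.
D_min = 2·59.352° − 4·40.159° + 180° = 138.067°.
Rainbow angle = 180° − D_min = 41.933°.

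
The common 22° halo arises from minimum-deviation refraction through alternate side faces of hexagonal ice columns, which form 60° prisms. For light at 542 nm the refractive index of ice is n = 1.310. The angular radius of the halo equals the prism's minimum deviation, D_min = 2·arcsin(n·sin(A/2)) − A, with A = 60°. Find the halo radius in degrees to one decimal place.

n·sin(A/2) = 1.310 × sin 30° = 1.310 × 0.5000 = 0.6550.
D_min = 2·arcsin(0.6550) − 60° = 2 × 40.920° − 60° = 21.839°.

21.8°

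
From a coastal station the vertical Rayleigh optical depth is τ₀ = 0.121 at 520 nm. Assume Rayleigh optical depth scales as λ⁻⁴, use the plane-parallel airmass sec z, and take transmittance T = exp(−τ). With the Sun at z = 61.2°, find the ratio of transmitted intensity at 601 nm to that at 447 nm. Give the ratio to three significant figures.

1.38

Airmass: sec 61.2° = 2.0757.
τ(601 nm) = 0.121 × (520/601)⁴ × 2.0757 = 0.121 × 0.5604 × 2.0757 = 0.1408.
τ(447 nm) = 0.121 × (520/447)⁴ × 2.0757 = 0.121 × 1.8314 × 2.0757 = 0.4600.
T(601)/T(447) = exp(τ_B − τ_A) = exp(0.3192) = 1.3761.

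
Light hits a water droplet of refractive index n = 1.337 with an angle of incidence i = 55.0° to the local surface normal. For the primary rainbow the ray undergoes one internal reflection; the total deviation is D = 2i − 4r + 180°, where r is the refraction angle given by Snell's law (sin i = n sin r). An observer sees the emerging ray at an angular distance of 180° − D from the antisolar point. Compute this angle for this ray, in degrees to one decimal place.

sin r = sin 55.0° / 1.337 = 0.8192/1.337 = 0.6127; r = 37.78°.
D = 2·55.0° − 4·37.78° + 180° = 110.00° − 151.13° + 180° = 138.87°.
Angle from antisolar point = 180° − D = 41.13°.

41.1°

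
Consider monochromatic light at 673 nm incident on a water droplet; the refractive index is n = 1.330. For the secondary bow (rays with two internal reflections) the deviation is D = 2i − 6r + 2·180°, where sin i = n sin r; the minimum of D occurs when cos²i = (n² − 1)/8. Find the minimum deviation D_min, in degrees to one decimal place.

cos²i = (1.76890 − 1)/8 = 0.09611; i = arccos(0.31002) = 71.940°.
sin r = sin 71.940°/1.330 = 0.71483; r = 45.630°.
D_min = 2·71.940° − 6·45.630° + 360° = 230.101°.

230.1°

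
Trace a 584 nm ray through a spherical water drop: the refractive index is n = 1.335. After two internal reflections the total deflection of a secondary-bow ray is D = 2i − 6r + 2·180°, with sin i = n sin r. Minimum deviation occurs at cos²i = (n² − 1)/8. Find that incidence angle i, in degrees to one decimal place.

cos²i = (1.335² − 1)/8 = (1.78222 − 1)/8 = 0.09778.
cos i = 0.31269, so i = 71.778°.

71.8°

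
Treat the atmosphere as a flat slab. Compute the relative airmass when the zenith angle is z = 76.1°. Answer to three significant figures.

4.16

X = sec z = 1/cos 76.1° = 1/0.2402 = 4.1627.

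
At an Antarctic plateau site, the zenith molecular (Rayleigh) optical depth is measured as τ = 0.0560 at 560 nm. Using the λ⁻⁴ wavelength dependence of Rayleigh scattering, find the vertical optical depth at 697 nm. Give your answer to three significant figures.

0.0233

τ(697 nm) = τ(560 nm) × (560/697)⁴ = 0.0560 × (0.8034)⁴ = 0.0560 × 0.4167 = 0.0233.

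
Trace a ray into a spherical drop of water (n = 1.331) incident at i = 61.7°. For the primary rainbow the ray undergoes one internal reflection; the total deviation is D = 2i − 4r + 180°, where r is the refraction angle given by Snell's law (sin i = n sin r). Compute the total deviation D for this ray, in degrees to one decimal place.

sin r = sin 61.7° / 1.331 = 0.8805/1.331 = 0.6615; r = 41.42°.
D = 2·61.7° − 4·41.42° + 180° = 123.40° − 165.66° + 180° = 137.74°.

137.7°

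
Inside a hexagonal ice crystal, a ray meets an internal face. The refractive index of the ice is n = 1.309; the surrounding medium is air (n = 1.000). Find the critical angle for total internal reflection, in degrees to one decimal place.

49.8°

sin θ_c = n_air / n = 1.000 / 1.309 = 0.7639.
θ_c = arcsin(0.7639) = 49.81°.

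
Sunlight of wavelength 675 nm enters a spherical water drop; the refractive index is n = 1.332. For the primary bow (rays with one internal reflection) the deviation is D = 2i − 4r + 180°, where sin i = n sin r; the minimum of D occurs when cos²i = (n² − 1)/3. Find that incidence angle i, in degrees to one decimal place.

59.5°

cos²i = (1.332² − 1)/3 = (1.77422 − 1)/3 = 0.25807.
cos i = 0.50801, so i = 59.469°.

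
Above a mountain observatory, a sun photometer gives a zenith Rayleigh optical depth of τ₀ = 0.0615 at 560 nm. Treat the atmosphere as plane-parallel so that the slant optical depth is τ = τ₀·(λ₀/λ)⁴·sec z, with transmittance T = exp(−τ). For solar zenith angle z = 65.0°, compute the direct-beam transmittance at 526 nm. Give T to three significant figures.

0.829

sec 65.0° = 2.3662.
τ = 0.0615 × (560/526)⁴ × 2.3662 = 0.0615 × 1.2847 × 2.3662 = 0.1870.
T = exp(−0.1870) = 0.8295.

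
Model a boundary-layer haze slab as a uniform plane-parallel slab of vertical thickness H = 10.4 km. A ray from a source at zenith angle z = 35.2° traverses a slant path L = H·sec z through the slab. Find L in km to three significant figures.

12.7 km

sec z = 1/cos 35.2° = 1.2238.
L = 10.4 × 1.2238 = 12.727 km.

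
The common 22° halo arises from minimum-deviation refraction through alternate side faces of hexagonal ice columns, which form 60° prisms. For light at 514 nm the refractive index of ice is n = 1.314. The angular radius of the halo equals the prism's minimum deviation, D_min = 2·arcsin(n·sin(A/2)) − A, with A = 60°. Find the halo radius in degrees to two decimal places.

22.14°

n·sin(A/2) = 1.314 × sin 30° = 1.314 × 0.5000 = 0.6570.
D_min = 2·arcsin(0.6570) − 60° = 2 × 41.071° − 60° = 22.143°.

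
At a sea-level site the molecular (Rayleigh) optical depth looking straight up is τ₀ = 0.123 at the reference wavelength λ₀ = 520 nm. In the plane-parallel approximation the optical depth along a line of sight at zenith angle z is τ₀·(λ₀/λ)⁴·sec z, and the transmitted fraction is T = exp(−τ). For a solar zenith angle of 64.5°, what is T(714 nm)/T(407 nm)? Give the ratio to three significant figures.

1.98

Airmass: sec 64.5° = 2.3228.
τ(714 nm) = 0.123 × (520/714)⁴ × 2.3228 = 0.123 × 0.2813 × 2.3228 = 0.0804.
τ(407 nm) = 0.123 × (520/407)⁴ × 2.3228 = 0.123 × 2.6646 × 2.3228 = 0.7613.
T(714)/T(407) = exp(τ_B − τ_A) = exp(0.6809) = 1.9757.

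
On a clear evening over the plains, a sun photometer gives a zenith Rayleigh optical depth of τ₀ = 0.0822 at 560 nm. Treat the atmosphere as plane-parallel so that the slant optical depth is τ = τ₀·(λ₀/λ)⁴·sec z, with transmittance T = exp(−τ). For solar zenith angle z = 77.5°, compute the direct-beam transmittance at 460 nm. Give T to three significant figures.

sec 77.5° = 4.6202.
τ = 0.0822 × (560/460)⁴ × 4.6202 = 0.0822 × 2.1964 × 4.6202 = 0.8342.
T = exp(−0.8342) = 0.4342.

0.434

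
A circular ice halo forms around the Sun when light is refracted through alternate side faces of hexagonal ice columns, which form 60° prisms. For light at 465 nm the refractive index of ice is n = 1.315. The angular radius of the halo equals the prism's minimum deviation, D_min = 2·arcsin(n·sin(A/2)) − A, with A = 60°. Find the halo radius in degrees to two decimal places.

n·sin(A/2) = 1.315 × sin 30° = 1.315 × 0.5000 = 0.6575.
D_min = 2·arcsin(0.6575) − 60° = 2 × 41.109° − 60° = 22.219°.

22.22°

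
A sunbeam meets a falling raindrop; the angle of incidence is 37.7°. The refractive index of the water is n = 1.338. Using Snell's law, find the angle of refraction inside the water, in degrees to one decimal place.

Snell: sin θ_r = sin θ_i / n = sin 37.7° / 1.338 = 0.6115 / 1.338 = 0.4570.
θ_r = arcsin(0.4570) = 27.20°.

27.2°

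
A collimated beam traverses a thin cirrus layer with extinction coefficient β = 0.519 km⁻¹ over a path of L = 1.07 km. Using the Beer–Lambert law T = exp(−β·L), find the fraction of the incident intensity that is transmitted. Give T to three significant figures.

0.574

τ = β·L = 0.519 × 1.07 = 0.5553.
T = exp(−0.5553) = 0.5739.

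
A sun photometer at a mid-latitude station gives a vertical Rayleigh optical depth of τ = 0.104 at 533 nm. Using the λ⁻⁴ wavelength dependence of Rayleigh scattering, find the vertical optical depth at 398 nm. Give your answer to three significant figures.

τ(398 nm) = τ(533 nm) × (533/398)⁴ = 0.104 × (1.3392)⁴ = 0.104 × 3.2164 = 0.3345.

0.335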